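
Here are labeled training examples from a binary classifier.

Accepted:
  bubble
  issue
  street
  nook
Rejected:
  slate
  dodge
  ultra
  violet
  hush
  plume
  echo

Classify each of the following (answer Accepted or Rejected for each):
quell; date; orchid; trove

Accepted, Rejected, Rejected, Rejected

'Accepted' ⟺ has a double letter.
quell: Accepted ('ll' doubled). date: Rejected (no doubled letter). orchid: Rejected (no doubled letter). trove: Rejected (no doubled letter).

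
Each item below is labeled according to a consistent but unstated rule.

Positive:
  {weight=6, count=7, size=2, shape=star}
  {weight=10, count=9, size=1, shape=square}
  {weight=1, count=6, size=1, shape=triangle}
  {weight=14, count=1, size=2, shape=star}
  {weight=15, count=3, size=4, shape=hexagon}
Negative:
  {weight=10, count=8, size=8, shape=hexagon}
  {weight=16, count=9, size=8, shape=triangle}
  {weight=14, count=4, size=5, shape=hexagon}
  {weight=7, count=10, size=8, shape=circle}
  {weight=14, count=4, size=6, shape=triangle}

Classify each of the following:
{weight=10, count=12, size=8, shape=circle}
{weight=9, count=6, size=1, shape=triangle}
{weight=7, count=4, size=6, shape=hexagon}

Negative, Positive, Negative

'Positive' ⟺ size ≤ 4.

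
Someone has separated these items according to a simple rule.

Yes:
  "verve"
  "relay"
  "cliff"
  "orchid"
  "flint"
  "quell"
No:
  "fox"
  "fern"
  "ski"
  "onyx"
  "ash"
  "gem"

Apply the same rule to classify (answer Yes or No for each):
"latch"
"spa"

Yes, No

'Yes' ⟺ length ≥ 5.
"latch" → length 5 → Yes.
"spa" → length 3 → No.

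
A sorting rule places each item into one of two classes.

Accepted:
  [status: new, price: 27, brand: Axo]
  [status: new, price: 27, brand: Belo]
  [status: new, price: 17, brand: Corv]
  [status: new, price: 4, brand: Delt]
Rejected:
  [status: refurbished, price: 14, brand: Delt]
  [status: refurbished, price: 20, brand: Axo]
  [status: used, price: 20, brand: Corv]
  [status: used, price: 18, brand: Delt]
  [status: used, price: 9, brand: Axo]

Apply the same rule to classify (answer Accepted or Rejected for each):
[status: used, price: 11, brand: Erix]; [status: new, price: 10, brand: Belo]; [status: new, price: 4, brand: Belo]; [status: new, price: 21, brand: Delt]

Rejected, Accepted, Accepted, Accepted

Comparing the two groups points to one rule — status is new.
[status: used, price: 11, brand: Erix]: status is used, fails the rule → Rejected.
[status: new, price: 10, brand: Belo]: status is new, passes → Accepted.
[status: new, price: 4, brand: Belo]: status is new, passes → Accepted.
[status: new, price: 21, brand: Delt]: status is new, passes → Accepted.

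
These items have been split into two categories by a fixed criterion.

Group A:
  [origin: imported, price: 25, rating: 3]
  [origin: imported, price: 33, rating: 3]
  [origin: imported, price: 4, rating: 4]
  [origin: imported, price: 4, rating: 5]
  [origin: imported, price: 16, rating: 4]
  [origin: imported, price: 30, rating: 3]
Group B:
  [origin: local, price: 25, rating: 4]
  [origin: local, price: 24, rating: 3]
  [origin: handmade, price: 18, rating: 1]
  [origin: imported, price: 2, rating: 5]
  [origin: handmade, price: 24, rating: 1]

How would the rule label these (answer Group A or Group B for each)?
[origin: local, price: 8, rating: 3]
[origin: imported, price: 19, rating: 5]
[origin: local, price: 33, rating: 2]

Group B, Group A, Group B

One predicate separates the groups cleanly: origin is imported AND price ≥ 4.
[origin: local, price: 8, rating: 3]: origin is local, price = 8 — does not satisfy this, so Group B.
[origin: imported, price: 19, rating: 5]: origin is imported, price = 19 — checks out, so Group A.
[origin: local, price: 33, rating: 2]: origin is local, price = 33 — does not satisfy this, so Group B.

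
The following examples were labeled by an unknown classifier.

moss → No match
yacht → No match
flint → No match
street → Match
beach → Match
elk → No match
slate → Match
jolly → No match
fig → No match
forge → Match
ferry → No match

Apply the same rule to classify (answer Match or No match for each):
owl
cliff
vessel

All 'Match' examples share one property — has ≥ 2 vowels — and every 'No match' example lacks it.
No match: owl, since 1 vowel. No match: cliff, since 1 vowel. Match: vessel, since 2 vowels.

No match, No match, Match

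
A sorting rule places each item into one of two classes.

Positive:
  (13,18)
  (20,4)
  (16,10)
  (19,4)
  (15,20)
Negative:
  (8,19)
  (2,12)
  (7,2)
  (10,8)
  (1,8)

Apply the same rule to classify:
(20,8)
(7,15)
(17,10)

The classifier is using: first ≥ 12.

Positive, Negative, Positive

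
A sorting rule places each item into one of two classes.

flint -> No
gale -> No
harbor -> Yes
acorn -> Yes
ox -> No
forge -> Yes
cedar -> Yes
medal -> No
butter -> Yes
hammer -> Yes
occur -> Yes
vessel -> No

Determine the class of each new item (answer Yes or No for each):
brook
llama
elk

The simplest hypothesis consistent with all the labels is: contains 'r'.
brook: has 'r' — fits, so Yes. llama: no 'r' — does not satisfy this, so No. elk: no 'r' — does not satisfy this, so No.

Yes, No, No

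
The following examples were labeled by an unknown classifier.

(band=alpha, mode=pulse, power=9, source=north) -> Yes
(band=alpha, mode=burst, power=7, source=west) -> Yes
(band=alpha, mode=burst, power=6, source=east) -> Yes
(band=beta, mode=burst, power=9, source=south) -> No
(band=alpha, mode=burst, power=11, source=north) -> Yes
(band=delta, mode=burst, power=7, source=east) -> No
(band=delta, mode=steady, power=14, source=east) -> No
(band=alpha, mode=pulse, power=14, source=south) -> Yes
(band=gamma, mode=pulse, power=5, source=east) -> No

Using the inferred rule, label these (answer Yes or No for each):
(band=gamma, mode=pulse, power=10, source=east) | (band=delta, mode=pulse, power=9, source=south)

No, No

Rule: band is alpha. This holds for each 'Yes' example and fails for each 'No' one.
(band=gamma, mode=pulse, power=10, source=east) → band is gamma → No.
(band=delta, mode=pulse, power=9, source=south) → band is delta → No.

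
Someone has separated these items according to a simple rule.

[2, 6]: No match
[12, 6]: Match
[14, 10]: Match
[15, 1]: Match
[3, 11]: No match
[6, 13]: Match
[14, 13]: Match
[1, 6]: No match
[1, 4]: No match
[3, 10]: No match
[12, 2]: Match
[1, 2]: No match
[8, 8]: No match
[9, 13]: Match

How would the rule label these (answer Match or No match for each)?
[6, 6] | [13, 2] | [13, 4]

The simplest hypothesis consistent with all the labels is: max ≥ 12.
[6, 6]: No match (max 6). [13, 2]: Match (max 13). [13, 4]: Match (max 13).

No match, Match, Match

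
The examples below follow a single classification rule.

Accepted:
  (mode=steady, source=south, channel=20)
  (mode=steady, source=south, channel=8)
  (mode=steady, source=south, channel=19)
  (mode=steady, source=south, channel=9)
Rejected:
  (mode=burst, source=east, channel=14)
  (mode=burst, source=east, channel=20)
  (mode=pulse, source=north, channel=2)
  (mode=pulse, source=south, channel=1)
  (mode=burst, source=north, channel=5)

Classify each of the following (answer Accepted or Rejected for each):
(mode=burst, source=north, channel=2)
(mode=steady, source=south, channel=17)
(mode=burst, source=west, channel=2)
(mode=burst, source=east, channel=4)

Rejected, Accepted, Rejected, Rejected

One predicate separates the groups cleanly: mode is steady.
(mode=burst, source=north, channel=2): mode is burst — does not pass, so Rejected. (mode=steady, source=south, channel=17): mode is steady — matches, so Accepted. (mode=burst, source=west, channel=2): mode is burst — does not pass, so Rejected. (mode=burst, source=east, channel=4): mode is burst — does not pass, so Rejected.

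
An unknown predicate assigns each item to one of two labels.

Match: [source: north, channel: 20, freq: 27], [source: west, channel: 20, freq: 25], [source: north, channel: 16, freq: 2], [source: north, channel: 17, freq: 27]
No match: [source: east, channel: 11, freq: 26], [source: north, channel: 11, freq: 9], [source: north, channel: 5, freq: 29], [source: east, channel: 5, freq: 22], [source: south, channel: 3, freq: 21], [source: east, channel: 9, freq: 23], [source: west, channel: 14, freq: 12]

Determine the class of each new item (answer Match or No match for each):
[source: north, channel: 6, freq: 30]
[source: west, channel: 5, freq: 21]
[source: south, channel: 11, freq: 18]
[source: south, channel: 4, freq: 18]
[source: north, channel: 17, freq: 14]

Every 'Match' example satisfies: channel ≥ 16. None of the 'No match' examples do.
[source: north, channel: 6, freq: 30] → channel = 6 → No match. [source: west, channel: 5, freq: 21] → channel = 5 → No match. [source: south, channel: 11, freq: 18] → channel = 11 → No match. [source: south, channel: 4, freq: 18] → channel = 4 → No match. [source: north, channel: 17, freq: 14] → channel = 17 → Match.

No match, No match, No match, No match, Match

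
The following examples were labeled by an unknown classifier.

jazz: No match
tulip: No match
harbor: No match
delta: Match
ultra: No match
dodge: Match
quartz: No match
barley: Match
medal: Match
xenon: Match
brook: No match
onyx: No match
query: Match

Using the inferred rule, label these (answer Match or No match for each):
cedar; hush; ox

The common property of the 'Match' items is: contains 'e'. No 'No match' item has it.
cedar: has 'e', passes → Match. hush: no 'e', does not satisfy this → No match. ox: no 'e', does not satisfy this → No match.

Match, No match, No match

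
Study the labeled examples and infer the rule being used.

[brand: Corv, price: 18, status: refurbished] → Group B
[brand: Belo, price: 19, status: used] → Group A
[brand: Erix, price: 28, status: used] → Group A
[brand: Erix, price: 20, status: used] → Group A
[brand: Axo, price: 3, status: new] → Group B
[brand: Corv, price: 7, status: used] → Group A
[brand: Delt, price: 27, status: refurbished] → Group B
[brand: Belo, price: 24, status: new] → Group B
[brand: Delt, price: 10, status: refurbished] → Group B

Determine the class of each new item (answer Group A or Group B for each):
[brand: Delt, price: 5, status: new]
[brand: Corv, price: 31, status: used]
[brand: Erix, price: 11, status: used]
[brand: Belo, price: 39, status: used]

All 'Group A' examples share one property — status is used — and every 'Group B' example lacks it.
[brand: Delt, price: 5, status: new] — status is new, hence Group B. [brand: Corv, price: 31, status: used] — status is used, hence Group A. [brand: Erix, price: 11, status: used] — status is used, hence Group A. [brand: Belo, price: 39, status: used] — status is used, hence Group A.

Group B, Group A, Group A, Group A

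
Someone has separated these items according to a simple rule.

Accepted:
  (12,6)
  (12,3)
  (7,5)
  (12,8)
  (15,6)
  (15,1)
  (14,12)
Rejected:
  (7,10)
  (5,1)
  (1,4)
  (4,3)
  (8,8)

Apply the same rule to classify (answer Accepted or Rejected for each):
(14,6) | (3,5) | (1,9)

Accepted, Rejected, Rejected

The pattern is that an item is 'Accepted' exactly when: first > second AND sum ≥ 12.
(14,6): Accepted (14 > 6, 14+6 = 20).
(3,5): Rejected (3 < 5, 3+5 = 8).
(1,9): Rejected (1 < 9, 1+9 = 10).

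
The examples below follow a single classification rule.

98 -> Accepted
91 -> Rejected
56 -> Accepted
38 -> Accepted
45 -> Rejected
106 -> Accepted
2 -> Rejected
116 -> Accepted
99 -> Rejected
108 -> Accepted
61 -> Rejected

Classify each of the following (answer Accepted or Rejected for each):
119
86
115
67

Rejected, Accepted, Rejected, Rejected

The pattern is that an item is 'Accepted' exactly when: even AND at least 38.
119: 119 is odd, 119 ≥ 38 — fails the rule, so Rejected.
86: 86 is even, 86 ≥ 38 — has this property, so Accepted.
115: 115 is odd, 115 ≥ 38 — fails the rule, so Rejected.
67: 67 is odd, 67 ≥ 38 — fails the rule, so Rejected.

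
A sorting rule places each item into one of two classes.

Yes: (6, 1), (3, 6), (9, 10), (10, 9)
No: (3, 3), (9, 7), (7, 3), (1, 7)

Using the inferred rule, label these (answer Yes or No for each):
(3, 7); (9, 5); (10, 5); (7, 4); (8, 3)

Every 'Yes' example satisfies: sum is odd. None of the 'No' examples do.
(3, 7): 3+7 = 10 — fails the rule, so No. (9, 5): 9+5 = 14 — fails the rule, so No. (10, 5): 10+5 = 15 — checks out, so Yes. (7, 4): 7+4 = 11 — checks out, so Yes. (8, 3): 8+3 = 11 — checks out, so Yes.

No, No, Yes, Yes, Yes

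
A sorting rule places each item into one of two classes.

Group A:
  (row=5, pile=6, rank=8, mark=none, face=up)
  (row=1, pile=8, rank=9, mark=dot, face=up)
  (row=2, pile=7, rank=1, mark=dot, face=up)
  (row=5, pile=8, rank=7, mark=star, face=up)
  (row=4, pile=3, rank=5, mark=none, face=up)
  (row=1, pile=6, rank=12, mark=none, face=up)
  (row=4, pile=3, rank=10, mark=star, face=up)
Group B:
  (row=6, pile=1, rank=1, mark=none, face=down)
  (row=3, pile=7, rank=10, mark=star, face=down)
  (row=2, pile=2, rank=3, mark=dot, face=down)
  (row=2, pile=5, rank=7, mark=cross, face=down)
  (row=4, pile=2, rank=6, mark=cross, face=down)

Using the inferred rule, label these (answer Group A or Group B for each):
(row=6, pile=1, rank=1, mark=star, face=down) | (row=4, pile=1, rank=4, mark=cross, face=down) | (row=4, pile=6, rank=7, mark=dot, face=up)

Every 'Group A' example satisfies: face is up. None of the 'Group B' examples do.
Group B: (row=6, pile=1, rank=1, mark=star, face=down), since face is down. Group B: (row=4, pile=1, rank=4, mark=cross, face=down), since face is down. Group A: (row=4, pile=6, rank=7, mark=dot, face=up), since face is up.

Group B, Group B, Group A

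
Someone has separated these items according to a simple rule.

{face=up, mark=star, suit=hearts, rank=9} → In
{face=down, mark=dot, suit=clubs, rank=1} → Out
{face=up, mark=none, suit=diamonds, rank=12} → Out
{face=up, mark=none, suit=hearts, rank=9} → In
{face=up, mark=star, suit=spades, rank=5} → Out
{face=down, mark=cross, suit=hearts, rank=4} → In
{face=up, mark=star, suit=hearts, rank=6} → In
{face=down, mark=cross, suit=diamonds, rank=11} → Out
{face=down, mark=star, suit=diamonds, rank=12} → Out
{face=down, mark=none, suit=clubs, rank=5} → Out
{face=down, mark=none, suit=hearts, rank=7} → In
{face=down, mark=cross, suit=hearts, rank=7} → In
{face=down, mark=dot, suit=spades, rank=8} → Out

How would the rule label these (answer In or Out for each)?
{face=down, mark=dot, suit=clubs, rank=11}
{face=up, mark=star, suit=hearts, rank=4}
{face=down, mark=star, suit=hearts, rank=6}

Rule: suit is hearts. This holds for each 'In' example and fails for each 'Out' one.

Out, In, In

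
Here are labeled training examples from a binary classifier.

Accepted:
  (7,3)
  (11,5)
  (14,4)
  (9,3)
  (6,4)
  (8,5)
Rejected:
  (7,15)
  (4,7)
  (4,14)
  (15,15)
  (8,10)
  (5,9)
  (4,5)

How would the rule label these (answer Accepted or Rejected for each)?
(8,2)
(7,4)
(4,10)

Rule: first > second. This holds for each 'Accepted' example and fails for each 'Rejected' one.
(8,2) — 8 > 2, hence Accepted. (7,4) — 7 > 4, hence Accepted. (4,10) — 4 < 10, hence Rejected.

Accepted, Accepted, Rejected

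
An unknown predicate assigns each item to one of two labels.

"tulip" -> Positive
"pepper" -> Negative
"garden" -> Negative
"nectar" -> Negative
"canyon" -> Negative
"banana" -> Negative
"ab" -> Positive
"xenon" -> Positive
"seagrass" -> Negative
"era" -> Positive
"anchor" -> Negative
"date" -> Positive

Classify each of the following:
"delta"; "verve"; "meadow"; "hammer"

Positive, Positive, Negative, Negative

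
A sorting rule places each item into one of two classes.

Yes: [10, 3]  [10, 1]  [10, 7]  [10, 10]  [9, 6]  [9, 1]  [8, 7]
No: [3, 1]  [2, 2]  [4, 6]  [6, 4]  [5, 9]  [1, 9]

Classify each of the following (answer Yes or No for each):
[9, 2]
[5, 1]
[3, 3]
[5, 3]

Yes, No, No, No

Every 'Yes' example satisfies: first ≥ 7. None of the 'No' examples do.
Yes: [9, 2], since first 9.
No: [5, 1], since first 5.
No: [3, 3], since first 3.
No: [5, 3], since first 5.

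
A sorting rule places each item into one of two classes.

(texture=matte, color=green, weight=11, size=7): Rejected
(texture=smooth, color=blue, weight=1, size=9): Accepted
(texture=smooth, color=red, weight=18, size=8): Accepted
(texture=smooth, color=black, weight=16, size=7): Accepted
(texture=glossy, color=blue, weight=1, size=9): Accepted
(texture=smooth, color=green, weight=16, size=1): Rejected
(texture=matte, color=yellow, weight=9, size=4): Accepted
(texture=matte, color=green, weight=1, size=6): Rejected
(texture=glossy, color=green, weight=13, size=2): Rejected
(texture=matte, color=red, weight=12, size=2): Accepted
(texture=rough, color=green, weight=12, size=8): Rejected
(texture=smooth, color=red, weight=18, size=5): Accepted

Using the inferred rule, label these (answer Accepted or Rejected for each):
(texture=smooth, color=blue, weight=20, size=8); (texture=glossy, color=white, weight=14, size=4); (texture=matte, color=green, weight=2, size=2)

Accepted, Accepted, Rejected

The pattern is that an item is 'Accepted' exactly when: color is not green.
(texture=smooth, color=blue, weight=20, size=8) → color is blue → Accepted.
(texture=glossy, color=white, weight=14, size=4) → color is white → Accepted.
(texture=matte, color=green, weight=2, size=2) → color is green → Rejected.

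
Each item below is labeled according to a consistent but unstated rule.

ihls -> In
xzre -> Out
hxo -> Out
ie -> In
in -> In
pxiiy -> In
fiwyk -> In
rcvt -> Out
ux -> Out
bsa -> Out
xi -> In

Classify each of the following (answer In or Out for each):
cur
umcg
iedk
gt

Rule: contains 'i'. This holds for each 'In' example and fails for each 'Out' one.
cur → no 'i' → Out. umcg → no 'i' → Out. iedk → has 'i' → In. gt → no 'i' → Out.

Out, Out, In, Out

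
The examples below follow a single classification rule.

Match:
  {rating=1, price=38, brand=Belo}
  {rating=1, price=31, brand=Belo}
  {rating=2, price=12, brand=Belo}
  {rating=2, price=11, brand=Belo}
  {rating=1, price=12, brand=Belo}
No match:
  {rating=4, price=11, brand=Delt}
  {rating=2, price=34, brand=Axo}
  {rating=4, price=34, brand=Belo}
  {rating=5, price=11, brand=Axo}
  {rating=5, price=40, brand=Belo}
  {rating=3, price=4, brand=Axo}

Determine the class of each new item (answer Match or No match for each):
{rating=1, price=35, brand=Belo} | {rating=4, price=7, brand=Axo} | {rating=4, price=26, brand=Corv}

Match, No match, No match

A rule that fits every label: brand is Belo AND rating ≤ 2 — true of each 'Match' example, false of each 'No match' one.
{rating=1, price=35, brand=Belo}: brand is Belo, rating = 1 — qualifies, so Match. {rating=4, price=7, brand=Axo}: brand is Axo, rating = 4 — does not fit, so No match. {rating=4, price=26, brand=Corv}: brand is Corv, rating = 4 — does not fit, so No match.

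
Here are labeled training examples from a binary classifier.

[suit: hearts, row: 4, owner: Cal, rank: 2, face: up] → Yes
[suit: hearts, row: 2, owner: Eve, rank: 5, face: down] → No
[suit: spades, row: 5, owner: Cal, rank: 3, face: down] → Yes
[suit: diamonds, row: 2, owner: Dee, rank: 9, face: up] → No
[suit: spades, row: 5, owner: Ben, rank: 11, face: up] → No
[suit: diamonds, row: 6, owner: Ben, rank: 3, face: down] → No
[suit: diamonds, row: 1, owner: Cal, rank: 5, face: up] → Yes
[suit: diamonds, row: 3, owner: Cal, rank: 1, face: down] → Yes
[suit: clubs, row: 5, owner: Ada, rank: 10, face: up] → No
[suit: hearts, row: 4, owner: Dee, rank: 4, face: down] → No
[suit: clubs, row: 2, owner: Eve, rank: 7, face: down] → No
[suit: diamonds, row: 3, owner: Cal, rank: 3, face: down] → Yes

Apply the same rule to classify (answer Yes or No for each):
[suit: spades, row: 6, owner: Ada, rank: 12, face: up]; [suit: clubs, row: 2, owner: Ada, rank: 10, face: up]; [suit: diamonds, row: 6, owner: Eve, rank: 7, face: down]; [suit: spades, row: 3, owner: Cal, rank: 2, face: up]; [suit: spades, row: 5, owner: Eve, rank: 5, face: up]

No, No, No, Yes, No

The pattern is that an item is 'Yes' exactly when: owner is Cal.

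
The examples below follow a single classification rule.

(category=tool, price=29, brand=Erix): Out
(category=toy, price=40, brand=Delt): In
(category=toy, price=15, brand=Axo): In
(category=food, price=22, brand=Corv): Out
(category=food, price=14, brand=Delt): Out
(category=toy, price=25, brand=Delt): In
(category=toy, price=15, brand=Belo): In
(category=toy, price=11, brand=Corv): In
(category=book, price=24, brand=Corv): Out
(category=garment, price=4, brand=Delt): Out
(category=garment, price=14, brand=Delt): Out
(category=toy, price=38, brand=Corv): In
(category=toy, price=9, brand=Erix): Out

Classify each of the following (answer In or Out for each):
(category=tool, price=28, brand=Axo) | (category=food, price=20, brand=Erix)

Out, Out

The common property of the 'In' items is: category is toy AND price ≥ 11. No 'Out' item has it.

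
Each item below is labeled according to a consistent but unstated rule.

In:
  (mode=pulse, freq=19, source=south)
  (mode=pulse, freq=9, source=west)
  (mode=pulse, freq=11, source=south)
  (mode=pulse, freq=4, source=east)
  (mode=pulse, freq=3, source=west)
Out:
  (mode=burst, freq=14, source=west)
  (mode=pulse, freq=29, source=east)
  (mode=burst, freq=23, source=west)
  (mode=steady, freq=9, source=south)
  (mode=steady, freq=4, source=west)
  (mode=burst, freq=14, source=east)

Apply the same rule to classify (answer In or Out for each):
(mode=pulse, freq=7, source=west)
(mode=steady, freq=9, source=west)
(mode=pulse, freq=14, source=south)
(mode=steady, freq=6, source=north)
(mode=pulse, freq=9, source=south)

The simplest hypothesis consistent with all the labels is: mode is pulse AND freq ≤ 19.
(mode=pulse, freq=7, source=west): mode is pulse, freq = 7 — fits, so In.
(mode=steady, freq=9, source=west): mode is steady, freq = 9 — does not pass, so Out.
(mode=pulse, freq=14, source=south): mode is pulse, freq = 14 — fits, so In.
(mode=steady, freq=6, source=north): mode is steady, freq = 6 — does not pass, so Out.
(mode=pulse, freq=9, source=south): mode is pulse, freq = 9 — fits, so In.

In, Out, In, Out, In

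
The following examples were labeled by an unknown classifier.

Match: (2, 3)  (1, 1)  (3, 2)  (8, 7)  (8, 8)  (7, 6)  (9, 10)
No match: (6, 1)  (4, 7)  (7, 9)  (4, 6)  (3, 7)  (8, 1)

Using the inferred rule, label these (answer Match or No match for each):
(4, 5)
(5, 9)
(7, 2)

Match, No match, No match

The simplest hypothesis consistent with all the labels is: |first − second| ≤ 1.
(4, 5) — |4−5| = 1, hence Match.
(5, 9) — |5−9| = 4, hence No match.
(7, 2) — |7−2| = 5, hence No match.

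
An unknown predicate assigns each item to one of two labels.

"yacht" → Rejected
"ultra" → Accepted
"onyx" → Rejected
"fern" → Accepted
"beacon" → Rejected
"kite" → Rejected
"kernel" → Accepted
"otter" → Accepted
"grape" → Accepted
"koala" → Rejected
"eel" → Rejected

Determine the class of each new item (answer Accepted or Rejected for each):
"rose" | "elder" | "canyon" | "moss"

Accepted, Accepted, Rejected, Rejected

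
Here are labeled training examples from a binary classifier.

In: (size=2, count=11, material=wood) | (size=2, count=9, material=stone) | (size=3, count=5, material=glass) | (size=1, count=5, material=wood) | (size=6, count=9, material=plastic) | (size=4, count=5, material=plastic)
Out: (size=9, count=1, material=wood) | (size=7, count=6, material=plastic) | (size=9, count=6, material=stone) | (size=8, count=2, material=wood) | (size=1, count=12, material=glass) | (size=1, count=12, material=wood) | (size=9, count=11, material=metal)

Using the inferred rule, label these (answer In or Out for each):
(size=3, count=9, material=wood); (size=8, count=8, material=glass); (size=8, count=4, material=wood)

In, Out, Out

The classifier is using: size ≤ 6 AND count ≤ 11.
(size=3, count=9, material=wood): size = 3, count = 9 — fits, so In. (size=8, count=8, material=glass): size = 8, count = 8 — doesn't qualify, so Out. (size=8, count=4, material=wood): size = 8, count = 4 — doesn't qualify, so Out.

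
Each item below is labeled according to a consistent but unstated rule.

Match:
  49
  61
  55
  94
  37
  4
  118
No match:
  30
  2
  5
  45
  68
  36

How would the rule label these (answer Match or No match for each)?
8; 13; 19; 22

The classifier is using: ≡ 1 (mod 3).
8 → 8 mod 3 = 2 → No match.
13 → 13 mod 3 = 1 → Match.
19 → 19 mod 3 = 1 → Match.
22 → 22 mod 3 = 1 → Match.

No match, Match, Match, Match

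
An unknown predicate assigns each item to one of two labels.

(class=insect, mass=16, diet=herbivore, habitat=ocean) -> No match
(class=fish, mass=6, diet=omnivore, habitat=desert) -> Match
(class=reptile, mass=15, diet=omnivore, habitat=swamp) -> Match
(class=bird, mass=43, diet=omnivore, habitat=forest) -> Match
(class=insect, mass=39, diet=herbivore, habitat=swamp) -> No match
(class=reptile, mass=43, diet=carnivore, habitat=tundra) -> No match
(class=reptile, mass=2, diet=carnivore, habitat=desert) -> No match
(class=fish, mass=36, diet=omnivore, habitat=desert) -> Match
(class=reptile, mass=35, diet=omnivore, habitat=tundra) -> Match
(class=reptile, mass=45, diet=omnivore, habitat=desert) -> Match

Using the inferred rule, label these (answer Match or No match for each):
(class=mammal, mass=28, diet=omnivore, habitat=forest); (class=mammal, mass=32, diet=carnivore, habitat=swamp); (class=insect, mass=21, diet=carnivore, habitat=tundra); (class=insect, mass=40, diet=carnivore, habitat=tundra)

All 'Match' examples share one property — diet is omnivore — and every 'No match' example lacks it.
(class=mammal, mass=28, diet=omnivore, habitat=forest): diet is omnivore — meets the rule, so Match.
(class=mammal, mass=32, diet=carnivore, habitat=swamp): diet is carnivore — fails this test, so No match.
(class=insect, mass=21, diet=carnivore, habitat=tundra): diet is carnivore — fails this test, so No match.
(class=insect, mass=40, diet=carnivore, habitat=tundra): diet is carnivore — fails this test, so No match.

Match, No match, No match, No match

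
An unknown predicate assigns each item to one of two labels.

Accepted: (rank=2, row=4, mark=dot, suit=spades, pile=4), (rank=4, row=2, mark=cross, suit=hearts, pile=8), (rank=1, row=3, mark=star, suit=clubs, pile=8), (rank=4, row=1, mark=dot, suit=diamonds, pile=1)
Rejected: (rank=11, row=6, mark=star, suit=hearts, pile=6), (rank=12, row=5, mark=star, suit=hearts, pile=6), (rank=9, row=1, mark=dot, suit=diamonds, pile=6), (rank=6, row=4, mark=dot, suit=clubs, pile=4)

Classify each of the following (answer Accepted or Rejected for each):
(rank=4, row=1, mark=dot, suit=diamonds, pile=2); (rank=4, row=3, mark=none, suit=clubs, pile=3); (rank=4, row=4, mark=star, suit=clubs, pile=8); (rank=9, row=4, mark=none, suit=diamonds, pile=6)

Rule: rank ≤ 4. This holds for each 'Accepted' example and fails for each 'Rejected' one.
(rank=4, row=1, mark=dot, suit=diamonds, pile=2): Accepted (rank = 4). (rank=4, row=3, mark=none, suit=clubs, pile=3): Accepted (rank = 4). (rank=4, row=4, mark=star, suit=clubs, pile=8): Accepted (rank = 4). (rank=9, row=4, mark=none, suit=diamonds, pile=6): Rejected (rank = 9).

Accepted, Accepted, Accepted, Rejected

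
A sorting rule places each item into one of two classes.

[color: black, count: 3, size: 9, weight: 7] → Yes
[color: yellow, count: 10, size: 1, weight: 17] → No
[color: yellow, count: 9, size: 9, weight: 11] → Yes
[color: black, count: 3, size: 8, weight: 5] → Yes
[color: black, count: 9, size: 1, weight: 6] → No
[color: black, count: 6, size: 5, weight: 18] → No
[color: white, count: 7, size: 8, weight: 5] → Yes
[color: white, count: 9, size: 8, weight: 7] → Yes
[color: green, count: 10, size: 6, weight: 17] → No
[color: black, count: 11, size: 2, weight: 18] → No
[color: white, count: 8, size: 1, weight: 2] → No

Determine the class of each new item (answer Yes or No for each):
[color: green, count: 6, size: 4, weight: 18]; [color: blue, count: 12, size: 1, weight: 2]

No, No

The distinguishing property — size ≥ 8 — holds for all the 'Yes' cases and none of the 'No' cases.
[color: green, count: 6, size: 4, weight: 18]: size = 4, doesn't qualify → No.
[color: blue, count: 12, size: 1, weight: 2]: size = 1, doesn't qualify → No.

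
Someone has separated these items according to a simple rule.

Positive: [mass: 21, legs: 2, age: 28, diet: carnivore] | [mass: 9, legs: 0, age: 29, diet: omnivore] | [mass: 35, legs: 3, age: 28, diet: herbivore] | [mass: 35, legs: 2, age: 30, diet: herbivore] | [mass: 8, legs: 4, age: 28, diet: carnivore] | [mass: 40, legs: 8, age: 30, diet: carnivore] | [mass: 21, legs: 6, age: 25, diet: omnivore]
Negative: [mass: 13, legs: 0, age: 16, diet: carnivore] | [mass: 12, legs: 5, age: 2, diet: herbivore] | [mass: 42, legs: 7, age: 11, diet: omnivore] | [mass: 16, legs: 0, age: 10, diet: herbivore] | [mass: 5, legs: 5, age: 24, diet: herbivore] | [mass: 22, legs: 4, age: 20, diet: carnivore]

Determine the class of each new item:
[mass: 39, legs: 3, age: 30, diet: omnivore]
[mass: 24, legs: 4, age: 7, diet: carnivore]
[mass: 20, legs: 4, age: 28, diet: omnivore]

One predicate separates the groups cleanly: age ≥ 25.
[mass: 39, legs: 3, age: 30, diet: omnivore] — age = 30, hence Positive. [mass: 24, legs: 4, age: 7, diet: carnivore] — age = 7, hence Negative. [mass: 20, legs: 4, age: 28, diet: omnivore] — age = 28, hence Positive.

Positive, Negative, Positive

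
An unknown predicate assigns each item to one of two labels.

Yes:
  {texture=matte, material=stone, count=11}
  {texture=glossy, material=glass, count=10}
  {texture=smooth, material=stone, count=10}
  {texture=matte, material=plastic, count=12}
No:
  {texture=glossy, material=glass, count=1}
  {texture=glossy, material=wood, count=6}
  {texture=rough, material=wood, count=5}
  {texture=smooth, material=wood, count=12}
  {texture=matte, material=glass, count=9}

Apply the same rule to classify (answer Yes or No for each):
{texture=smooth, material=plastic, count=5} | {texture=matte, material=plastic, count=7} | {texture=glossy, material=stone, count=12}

No, No, Yes

The rule appears to be: material is not wood AND count ≥ 10.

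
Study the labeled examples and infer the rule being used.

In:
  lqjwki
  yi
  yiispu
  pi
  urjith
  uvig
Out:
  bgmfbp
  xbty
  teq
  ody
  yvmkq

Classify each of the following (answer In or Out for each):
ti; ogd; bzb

In, Out, Out

Checking candidate rules against both groups, what survives is: contains 'i'.
ti: has 'i' — checks out, so In.
ogd: no 'i' — fails this test, so Out.
bzb: no 'i' — fails this test, so Out.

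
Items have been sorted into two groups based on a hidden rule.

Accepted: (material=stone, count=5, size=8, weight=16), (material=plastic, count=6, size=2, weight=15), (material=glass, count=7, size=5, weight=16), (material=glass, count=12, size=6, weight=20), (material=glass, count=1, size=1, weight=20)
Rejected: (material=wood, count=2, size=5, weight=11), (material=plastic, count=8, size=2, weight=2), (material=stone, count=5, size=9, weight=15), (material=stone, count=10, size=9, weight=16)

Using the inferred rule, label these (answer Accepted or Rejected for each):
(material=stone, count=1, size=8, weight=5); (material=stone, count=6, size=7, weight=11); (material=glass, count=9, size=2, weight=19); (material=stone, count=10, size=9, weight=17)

All 'Accepted' examples share one property — size ≤ 8 AND weight ≥ 15 — and every 'Rejected' example lacks it.
(material=stone, count=1, size=8, weight=5): size = 8, weight = 5, doesn't qualify → Rejected. (material=stone, count=6, size=7, weight=11): size = 7, weight = 11, doesn't qualify → Rejected. (material=glass, count=9, size=2, weight=19): size = 2, weight = 19, meets the rule → Accepted. (material=stone, count=10, size=9, weight=17): size = 9, weight = 17, doesn't qualify → Rejected.

Rejected, Rejected, Accepted, Rejected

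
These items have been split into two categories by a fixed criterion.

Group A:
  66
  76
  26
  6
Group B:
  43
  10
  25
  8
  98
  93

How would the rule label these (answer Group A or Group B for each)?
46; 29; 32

Group A, Group B, Group B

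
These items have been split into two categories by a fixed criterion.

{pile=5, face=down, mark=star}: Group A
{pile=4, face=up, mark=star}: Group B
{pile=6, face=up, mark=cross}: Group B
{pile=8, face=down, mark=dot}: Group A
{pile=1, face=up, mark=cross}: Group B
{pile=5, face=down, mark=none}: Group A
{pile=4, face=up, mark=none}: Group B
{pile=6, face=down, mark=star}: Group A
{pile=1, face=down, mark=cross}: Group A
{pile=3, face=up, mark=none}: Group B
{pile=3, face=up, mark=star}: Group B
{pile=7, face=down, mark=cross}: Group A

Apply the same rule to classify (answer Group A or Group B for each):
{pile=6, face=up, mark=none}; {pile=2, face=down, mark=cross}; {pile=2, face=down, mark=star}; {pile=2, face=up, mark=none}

Group B, Group A, Group A, Group B

Comparing the two groups points to one rule — face is down.
{pile=6, face=up, mark=none}: face is up — doesn't match, so Group B. {pile=2, face=down, mark=cross}: face is down — passes, so Group A. {pile=2, face=down, mark=star}: face is down — passes, so Group A. {pile=2, face=up, mark=none}: face is up — doesn't match, so Group B.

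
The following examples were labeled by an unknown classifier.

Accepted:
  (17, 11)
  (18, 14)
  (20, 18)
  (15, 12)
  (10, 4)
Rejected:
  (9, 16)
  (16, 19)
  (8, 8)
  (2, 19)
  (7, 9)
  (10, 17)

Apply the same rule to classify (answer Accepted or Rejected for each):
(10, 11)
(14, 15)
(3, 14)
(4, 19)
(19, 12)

Rejected, Rejected, Rejected, Rejected, Accepted

'Accepted' ⟺ first > second.
(10, 11) — 10 < 11, hence Rejected. (14, 15) — 14 < 15, hence Rejected. (3, 14) — 3 < 14, hence Rejected. (4, 19) — 4 < 19, hence Rejected. (19, 12) — 19 > 12, hence Accepted.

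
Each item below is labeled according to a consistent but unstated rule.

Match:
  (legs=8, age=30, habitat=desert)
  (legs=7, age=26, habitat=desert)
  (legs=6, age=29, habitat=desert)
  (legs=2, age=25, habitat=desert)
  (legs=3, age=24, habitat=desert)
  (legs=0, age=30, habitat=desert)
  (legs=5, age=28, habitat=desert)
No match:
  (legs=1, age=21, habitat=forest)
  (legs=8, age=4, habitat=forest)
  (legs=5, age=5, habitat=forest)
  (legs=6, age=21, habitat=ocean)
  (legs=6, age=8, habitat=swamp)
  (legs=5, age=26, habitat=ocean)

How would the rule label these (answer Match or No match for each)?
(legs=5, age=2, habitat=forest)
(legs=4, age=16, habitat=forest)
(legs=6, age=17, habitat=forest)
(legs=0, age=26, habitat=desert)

No match, No match, No match, Match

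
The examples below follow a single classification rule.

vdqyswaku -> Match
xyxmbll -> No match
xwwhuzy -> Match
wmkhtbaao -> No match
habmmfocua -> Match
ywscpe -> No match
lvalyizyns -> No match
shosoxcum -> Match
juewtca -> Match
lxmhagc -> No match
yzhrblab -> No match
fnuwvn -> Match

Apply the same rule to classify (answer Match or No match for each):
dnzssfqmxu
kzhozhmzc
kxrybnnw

All 'Match' examples share one property — contains 'u' — and every 'No match' example lacks it.
dnzssfqmxu → has 'u' → Match. kzhozhmzc → no 'u' → No match. kxrybnnw → no 'u' → No match.

Match, No match, No match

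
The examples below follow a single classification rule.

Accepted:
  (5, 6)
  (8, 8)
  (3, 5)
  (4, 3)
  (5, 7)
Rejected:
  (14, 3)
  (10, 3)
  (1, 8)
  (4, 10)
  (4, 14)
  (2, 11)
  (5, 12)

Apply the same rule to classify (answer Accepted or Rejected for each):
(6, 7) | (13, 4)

Every 'Accepted' example satisfies: |first − second| ≤ 2. None of the 'Rejected' examples do.
(6, 7): |6−7| = 1 — checks out, so Accepted. (13, 4): |13−4| = 9 — doesn't match, so Rejected.

Accepted, Rejected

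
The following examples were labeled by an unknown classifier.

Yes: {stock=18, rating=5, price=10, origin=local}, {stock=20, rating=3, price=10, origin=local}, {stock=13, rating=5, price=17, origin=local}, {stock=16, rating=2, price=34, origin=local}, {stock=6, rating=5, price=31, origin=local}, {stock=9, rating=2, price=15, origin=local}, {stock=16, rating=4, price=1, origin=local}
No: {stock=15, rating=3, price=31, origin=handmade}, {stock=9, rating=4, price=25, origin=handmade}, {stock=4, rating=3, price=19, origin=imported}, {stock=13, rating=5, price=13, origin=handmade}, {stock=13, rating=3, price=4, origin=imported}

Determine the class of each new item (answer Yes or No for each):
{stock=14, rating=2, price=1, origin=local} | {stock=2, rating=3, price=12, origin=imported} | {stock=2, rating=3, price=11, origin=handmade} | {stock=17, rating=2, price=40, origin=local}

Yes, No, No, Yes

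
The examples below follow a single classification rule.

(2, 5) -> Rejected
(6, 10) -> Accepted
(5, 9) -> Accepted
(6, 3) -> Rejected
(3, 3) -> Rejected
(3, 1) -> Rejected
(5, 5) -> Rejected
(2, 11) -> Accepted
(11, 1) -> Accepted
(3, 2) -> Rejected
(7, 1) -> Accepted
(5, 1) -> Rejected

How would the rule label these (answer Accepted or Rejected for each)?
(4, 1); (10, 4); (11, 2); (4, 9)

Rejected, Accepted, Accepted, Accepted

The pattern is that an item is 'Accepted' exactly when: max ≥ 7.
Rejected: (4, 1), since max 4. Accepted: (10, 4), since max 10. Accepted: (11, 2), since max 11. Accepted: (4, 9), since max 9.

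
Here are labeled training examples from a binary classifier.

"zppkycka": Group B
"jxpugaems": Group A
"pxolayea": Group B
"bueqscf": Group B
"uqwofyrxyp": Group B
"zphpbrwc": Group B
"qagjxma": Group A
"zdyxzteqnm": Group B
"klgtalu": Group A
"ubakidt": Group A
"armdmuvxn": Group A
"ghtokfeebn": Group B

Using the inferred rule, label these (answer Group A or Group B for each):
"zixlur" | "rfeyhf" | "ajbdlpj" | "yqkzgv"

Group B, Group B, Group A, Group B

The common property of the 'Group A' items is: odd length AND contains 'a'. No 'Group B' item has it.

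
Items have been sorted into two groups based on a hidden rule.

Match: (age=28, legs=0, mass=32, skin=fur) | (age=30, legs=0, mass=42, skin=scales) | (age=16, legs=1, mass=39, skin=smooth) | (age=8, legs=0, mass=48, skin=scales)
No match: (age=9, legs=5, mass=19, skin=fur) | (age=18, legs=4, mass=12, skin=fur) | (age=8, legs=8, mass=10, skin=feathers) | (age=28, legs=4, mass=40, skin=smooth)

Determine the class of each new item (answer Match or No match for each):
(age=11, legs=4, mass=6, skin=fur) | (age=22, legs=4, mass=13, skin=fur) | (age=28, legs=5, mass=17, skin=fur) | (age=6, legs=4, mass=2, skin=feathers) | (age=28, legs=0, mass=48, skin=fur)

The common property of the 'Match' items is: legs ≤ 1. No 'No match' item has it.

No match, No match, No match, No match, Match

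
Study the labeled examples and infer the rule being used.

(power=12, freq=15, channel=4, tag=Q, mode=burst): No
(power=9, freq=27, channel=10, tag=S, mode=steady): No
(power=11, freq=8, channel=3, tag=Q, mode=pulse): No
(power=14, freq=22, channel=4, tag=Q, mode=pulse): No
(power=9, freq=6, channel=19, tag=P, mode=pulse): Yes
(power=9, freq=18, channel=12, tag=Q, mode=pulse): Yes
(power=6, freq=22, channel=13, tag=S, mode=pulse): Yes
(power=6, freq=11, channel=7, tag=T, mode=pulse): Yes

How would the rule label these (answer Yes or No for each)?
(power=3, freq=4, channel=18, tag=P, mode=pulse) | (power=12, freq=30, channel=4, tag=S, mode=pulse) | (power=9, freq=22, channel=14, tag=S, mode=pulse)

Every 'Yes' example satisfies: mode is pulse AND power ≤ 9. None of the 'No' examples do.
(power=3, freq=4, channel=18, tag=P, mode=pulse) → mode is pulse, power = 3 → Yes.
(power=12, freq=30, channel=4, tag=S, mode=pulse) → mode is pulse, power = 12 → No.
(power=9, freq=22, channel=14, tag=S, mode=pulse) → mode is pulse, power = 9 → Yes.

Yes, No, Yes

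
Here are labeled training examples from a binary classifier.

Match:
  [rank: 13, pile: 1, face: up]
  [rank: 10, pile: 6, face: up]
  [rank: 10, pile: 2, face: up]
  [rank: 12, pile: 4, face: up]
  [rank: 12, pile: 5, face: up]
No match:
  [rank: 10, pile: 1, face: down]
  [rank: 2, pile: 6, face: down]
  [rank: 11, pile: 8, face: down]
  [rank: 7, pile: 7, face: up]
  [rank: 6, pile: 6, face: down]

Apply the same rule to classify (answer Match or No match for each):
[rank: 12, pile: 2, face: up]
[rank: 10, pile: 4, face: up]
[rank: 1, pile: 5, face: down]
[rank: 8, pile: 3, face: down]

Match, Match, No match, No match

A rule that fits every label: face is up AND pile ≤ 6 — true of each 'Match' example, false of each 'No match' one.
[rank: 12, pile: 2, face: up]: Match (face is up, pile = 2). [rank: 10, pile: 4, face: up]: Match (face is up, pile = 4). [rank: 1, pile: 5, face: down]: No match (face is down, pile = 5). [rank: 8, pile: 3, face: down]: No match (face is down, pile = 3).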